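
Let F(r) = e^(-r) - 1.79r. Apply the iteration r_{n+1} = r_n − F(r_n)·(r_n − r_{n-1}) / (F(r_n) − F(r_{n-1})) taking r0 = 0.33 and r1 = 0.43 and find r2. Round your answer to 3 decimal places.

F(0.33) = 0.12822, F(0.43) = -0.11919
r2 = 0.43000 − (-0.11919)·(0.43000 − 0.33000) / (-0.11919 − 0.12822) = 0.43000 − (-0.01192)/(-0.24741) = 0.38183

0.382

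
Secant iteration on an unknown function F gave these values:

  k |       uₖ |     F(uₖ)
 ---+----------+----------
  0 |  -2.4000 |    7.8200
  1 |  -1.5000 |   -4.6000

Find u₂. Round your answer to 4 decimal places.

u₂ = -1.5000 − (-4.6000)·(-1.5000 − (-2.4000)) / (-4.6000 − 7.8200)
   = -1.5000 − (-4.140000)/(-12.420000) = -1.833333

-1.8333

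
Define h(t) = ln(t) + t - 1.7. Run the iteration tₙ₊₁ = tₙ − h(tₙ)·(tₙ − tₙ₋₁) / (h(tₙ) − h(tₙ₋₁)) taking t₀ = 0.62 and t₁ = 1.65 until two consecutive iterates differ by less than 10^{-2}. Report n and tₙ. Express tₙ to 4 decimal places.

n = 4, tₙ = 1.3788

h(0.62) = -1.558036, h(1.65) = 0.450775
t₂ = 1.650000 − 0.450775·(1.030000)/(2.008811) = 1.418869;  |Δ| = 0.231131
h(1.418869) = 0.068729
t₃ = 1.418869 − 0.068729·(-0.231131)/(-0.382046) = 1.377289;  |Δ| = 0.041580
h(1.377289) = -0.002594
t₄ = 1.377289 − (-0.002594)·(-0.041580)/(-0.071323) = 1.378801;  |Δ| = 0.001512
|t₄ − t₃| = 0.001512 < 10^{-2}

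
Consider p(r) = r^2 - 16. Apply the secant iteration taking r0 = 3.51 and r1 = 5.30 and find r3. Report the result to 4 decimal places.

p(3.51) = -3.679900, p(5.30) = 12.090000
r2 = 5.300000 − 12.090000·(5.300000 − 3.510000) / (12.090000 − (-3.679900)) = 5.300000 − (21.641100)/(15.769900) = 3.927696
p(3.927696) = -0.573206
r3 = 3.927696 − (-0.573206)·(3.927696 − 5.300000) / (-0.573206 − 12.090000) = 3.927696 − (0.786613)/(-12.663206) = 3.989814

3.9898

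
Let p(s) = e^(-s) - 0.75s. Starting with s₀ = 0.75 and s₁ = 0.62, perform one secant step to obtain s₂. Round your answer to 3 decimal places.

0.678

p(0.75) = -0.09013, p(0.62) = 0.07294
s₂ = 0.62000 − 0.07294·(0.62000 − 0.75000) / (0.07294 − (-0.09013)) = 0.62000 − (-0.00948)/(0.16308) = 0.67815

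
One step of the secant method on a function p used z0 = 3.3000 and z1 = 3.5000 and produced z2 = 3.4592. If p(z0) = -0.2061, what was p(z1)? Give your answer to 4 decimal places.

The secant line through (3.3000, -0.2061) and (3.5000, p(z1)) crosses zero at z2 = 3.4592.
So (3.3000, -0.2061), (3.5000, p(z1)), (3.4592, 0) are collinear:
p(z1) = -0.2061 · (3.5000 − 3.4592) / (3.3000 − 3.4592) = -0.2061 · (0.040800)/(-0.159200) = 0.052820

0.0528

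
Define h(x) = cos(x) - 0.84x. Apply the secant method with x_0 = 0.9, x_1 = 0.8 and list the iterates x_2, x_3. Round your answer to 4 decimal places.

0.8155, 0.8158

h(0.9) = -0.134390, h(0.8) = 0.024707
x_2 = 0.800000 − 0.024707·(0.800000 − 0.900000) / (0.024707 − (-0.134390)) = 0.800000 − (-0.002471)/(0.159097) = 0.815529
h(0.815529) = 0.000438
x_3 = 0.815529 − 0.000438·(0.815529 − 0.800000) / (0.000438 − 0.024707) = 0.815529 − (0.000007)/(-0.024268) = 0.815810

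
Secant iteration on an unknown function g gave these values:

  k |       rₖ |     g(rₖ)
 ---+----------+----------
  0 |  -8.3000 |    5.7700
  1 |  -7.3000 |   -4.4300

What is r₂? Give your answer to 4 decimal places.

r₂ = -7.3000 − (-4.4300)·(-7.3000 − (-8.3000)) / (-4.4300 − 5.7700)
   = -7.3000 − (-4.430000)/(-10.200000) = -7.734314

-7.7343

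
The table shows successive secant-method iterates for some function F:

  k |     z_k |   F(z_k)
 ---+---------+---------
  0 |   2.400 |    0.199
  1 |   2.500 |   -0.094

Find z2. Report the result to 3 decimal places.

z2 = 2.500 − (-0.094)·(2.500 − 2.400) / (-0.094 − 0.199)
   = 2.500 − (-0.00940)/(-0.29300) = 2.46792

2.468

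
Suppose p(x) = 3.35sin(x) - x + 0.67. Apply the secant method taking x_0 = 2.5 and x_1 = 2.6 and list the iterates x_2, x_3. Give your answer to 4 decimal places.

2.5463, 2.5469

p(2.5) = 0.174882, p(2.6) = -0.203070
x_2 = 2.600000 − (-0.203070)·(2.600000 − 2.500000) / (-0.203070 − 0.174882) = 2.600000 − (-0.020307)/(-0.377952) = 2.546271
p(2.546271) = 0.002326
x_3 = 2.546271 − 0.002326·(2.546271 − 2.600000) / (0.002326 − (-0.203070)) = 2.546271 − (-0.000125)/(0.205397) = 2.546879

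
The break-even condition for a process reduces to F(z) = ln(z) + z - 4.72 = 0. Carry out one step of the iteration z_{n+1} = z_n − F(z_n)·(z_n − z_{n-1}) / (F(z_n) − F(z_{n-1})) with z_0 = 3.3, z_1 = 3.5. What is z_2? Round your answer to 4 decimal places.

3.4747

F(3.3) = -0.226078, F(3.5) = 0.032763
z_2 = 3.500000 − 0.032763·(3.500000 − 3.300000) / (0.032763 − (-0.226078)) = 3.500000 − (0.006553)/(0.258841) = 3.474685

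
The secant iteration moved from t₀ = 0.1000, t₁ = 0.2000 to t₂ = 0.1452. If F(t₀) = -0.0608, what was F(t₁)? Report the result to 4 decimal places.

The secant line through (0.1000, -0.0608) and (0.2000, F(t₁)) crosses zero at t₂ = 0.1452.
So (0.1000, -0.0608), (0.2000, F(t₁)), (0.1452, 0) are collinear:
F(t₁) = -0.0608 · (0.2000 − 0.1452) / (0.1000 − 0.1452) = -0.0608 · (0.054800)/(-0.045200) = 0.073713

0.0737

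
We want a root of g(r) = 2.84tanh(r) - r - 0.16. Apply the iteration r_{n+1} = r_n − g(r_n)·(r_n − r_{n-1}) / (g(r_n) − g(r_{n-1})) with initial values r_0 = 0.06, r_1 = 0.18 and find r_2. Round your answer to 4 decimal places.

0.0877

g(0.06) = -0.049804, g(0.18) = 0.165750
r_2 = 0.180000 − 0.165750·(0.180000 − 0.060000) / (0.165750 − (-0.049804)) = 0.180000 − (0.019890)/(0.215554) = 0.087726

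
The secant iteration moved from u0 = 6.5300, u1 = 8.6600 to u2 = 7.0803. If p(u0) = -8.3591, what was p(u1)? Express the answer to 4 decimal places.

The secant line through (6.5300, -8.3591) and (8.6600, p(u1)) crosses zero at u2 = 7.0803.
So (6.5300, -8.3591), (8.6600, p(u1)), (7.0803, 0) are collinear:
p(u1) = -8.3591 · (8.6600 − 7.0803) / (6.5300 − 7.0803) = -8.3591 · (1.579700)/(-0.550300) = 23.995766

23.9958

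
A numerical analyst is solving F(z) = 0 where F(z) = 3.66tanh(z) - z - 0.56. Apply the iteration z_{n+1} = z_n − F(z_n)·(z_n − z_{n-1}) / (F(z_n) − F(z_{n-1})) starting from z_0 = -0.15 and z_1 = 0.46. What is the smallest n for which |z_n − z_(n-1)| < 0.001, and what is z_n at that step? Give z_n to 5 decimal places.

n = 5, z_n = 0.21500

F(-0.15) = -0.9549192, F(0.46) = 0.5541082
z_2 = 0.4600000 − 0.5541082·(0.6100000)/(1.5090274) = 0.2360107;  |Δ| = 0.2239893
F(0.2360107) = 0.0520997
z_3 = 0.2360107 − 0.0520997·(-0.2239893)/(-0.5020085) = 0.2127645;  |Δ| = 0.0232462
F(0.2127645) = -0.0055880
z_4 = 0.2127645 − (-0.0055880)·(-0.0232462)/(-0.0576877) = 0.2150163;  |Δ| = 0.0022518
F(0.2150163) = 0.0000359
z_5 = 0.2150163 − 0.0000359·(0.0022518)/(0.0056239) = 0.2150019;  |Δ| = 0.0000144
|z_5 − z_4| = 0.0000144 < 0.001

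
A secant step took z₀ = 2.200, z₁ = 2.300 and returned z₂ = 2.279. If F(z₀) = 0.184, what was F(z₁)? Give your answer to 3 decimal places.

-0.049

The secant line through (2.200, 0.184) and (2.300, F(z₁)) crosses zero at z₂ = 2.279.
So (2.200, 0.184), (2.300, F(z₁)), (2.279, 0) are collinear:
F(z₁) = 0.184 · (2.300 − 2.279) / (2.200 − 2.279) = 0.184 · (0.02100)/(-0.07900) = -0.04891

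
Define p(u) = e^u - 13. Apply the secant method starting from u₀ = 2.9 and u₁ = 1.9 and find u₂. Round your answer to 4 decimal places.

2.4496

p(2.9) = 5.174145, p(1.9) = -6.314106
u₂ = 1.900000 − (-6.314106)·(1.900000 − 2.900000) / (-6.314106 − 5.174145) = 1.900000 − (6.314106)/(-11.488251) = 2.449614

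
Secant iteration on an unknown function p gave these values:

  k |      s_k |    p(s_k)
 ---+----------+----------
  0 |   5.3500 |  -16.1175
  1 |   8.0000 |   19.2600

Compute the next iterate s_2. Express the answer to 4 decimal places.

6.5573

s_2 = 8.0000 − 19.2600·(8.0000 − 5.3500) / (19.2600 − (-16.1175))
   = 8.0000 − (51.039000)/(35.377500) = 6.557303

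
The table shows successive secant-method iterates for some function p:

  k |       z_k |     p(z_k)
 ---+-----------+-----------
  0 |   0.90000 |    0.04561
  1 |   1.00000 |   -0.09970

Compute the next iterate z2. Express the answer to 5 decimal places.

0.93139

z2 = 1.00000 − (-0.09970)·(1.00000 − 0.90000) / (-0.09970 − 0.04561)
   = 1.00000 − (-0.0099700)/(-0.1453100) = 0.9313881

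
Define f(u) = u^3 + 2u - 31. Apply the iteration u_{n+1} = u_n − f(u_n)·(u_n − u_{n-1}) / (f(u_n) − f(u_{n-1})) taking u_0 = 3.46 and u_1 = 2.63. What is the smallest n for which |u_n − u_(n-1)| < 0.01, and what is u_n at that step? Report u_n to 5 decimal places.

n = 4, u_n = 2.92943

f(3.46) = 17.3417360, f(2.63) = -7.5485530
u_2 = 2.6300000 − (-7.5485530)·(-0.8300000)/(-24.8902890) = 2.8817166;  |Δ| = 0.2517166
f(2.8817166) = -1.3059548
u_3 = 2.8817166 − (-1.3059548)·(0.2517166)/(6.2425982) = 2.9343758;  |Δ| = 0.0526592
f(2.9343758) = 0.1353757
u_4 = 2.9343758 − 0.1353757·(0.0526592)/(1.4413304) = 2.9294299;  |Δ| = 0.0049460
|u_4 − u_3| = 0.0049460 < 0.01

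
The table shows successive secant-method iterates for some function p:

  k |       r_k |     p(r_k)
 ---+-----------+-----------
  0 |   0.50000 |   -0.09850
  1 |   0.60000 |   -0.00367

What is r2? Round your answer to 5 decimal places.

r2 = 0.60000 − (-0.00367)·(0.60000 − 0.50000) / (-0.00367 − (-0.09850))
   = 0.60000 − (-0.0003670)/(0.0948300) = 0.6038701

0.60387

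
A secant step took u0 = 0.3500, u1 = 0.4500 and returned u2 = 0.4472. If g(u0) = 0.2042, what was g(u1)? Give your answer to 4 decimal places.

The secant line through (0.3500, 0.2042) and (0.4500, g(u1)) crosses zero at u2 = 0.4472.
So (0.3500, 0.2042), (0.4500, g(u1)), (0.4472, 0) are collinear:
g(u1) = 0.2042 · (0.4500 − 0.4472) / (0.3500 − 0.4472) = 0.2042 · (0.002800)/(-0.097200) = -0.005882

-0.0059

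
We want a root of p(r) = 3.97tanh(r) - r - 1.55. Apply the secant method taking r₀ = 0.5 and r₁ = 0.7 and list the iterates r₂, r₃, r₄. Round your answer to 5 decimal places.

p(0.5) = -0.2153949, p(0.7) = 0.1493401
r₂ = 0.7000000 − 0.1493401·(0.7000000 − 0.5000000) / (0.1493401 − (-0.2153949)) = 0.7000000 − (0.0298680)/(0.3647350) = 0.6181104
p(0.6181104) = 0.0146392
r₃ = 0.6181104 − 0.0146392·(0.6181104 − 0.7000000) / (0.0146392 − 0.1493401) = 0.6181104 − (-0.0011988)/(-0.1347008) = 0.6092106
p(0.6092106) = -0.0012330
r₄ = 0.6092106 − (-0.0012330)·(0.6092106 − 0.6181104) / (-0.0012330 − 0.0146392) = 0.6092106 − (0.0000110)/(-0.0158722) = 0.6099020

0.61811, 0.60921, 0.60990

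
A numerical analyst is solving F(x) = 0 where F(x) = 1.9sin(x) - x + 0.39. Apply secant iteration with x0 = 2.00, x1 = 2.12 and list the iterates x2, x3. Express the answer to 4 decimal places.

F(2.00) = 0.117665, F(2.12) = -0.109413
x2 = 2.120000 − (-0.109413)·(2.120000 − 2.000000) / (-0.109413 − 0.117665) = 2.120000 − (-0.013130)/(-0.227078) = 2.062180
F(2.062180) = 0.003013
x3 = 2.062180 − 0.003013·(2.062180 − 2.120000) / (0.003013 − (-0.109413)) = 2.062180 − (-0.000174)/(0.112426) = 2.063730

2.0622, 2.0637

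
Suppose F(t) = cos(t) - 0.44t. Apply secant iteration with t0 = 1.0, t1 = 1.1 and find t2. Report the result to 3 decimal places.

F(1.0) = 0.10030, F(1.1) = -0.03040
t2 = 1.10000 − (-0.03040)·(1.10000 − 1.00000) / (-0.03040 − 0.10030) = 1.10000 − (-0.00304)/(-0.13071) = 1.07674

1.077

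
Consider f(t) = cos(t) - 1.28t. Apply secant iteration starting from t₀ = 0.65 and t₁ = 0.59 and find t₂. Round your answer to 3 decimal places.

f(0.65) = -0.03592, f(0.59) = 0.07574
t₂ = 0.59000 − 0.07574·(0.59000 − 0.65000) / (0.07574 − (-0.03592)) = 0.59000 − (-0.00454)/(0.11166) = 0.63070

0.631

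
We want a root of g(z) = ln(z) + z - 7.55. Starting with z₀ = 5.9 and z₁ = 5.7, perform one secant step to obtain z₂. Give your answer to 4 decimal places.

5.7934

g(5.9) = 0.124952, g(5.7) = -0.109534
z₂ = 5.700000 − (-0.109534)·(5.700000 − 5.900000) / (-0.109534 − 0.124952) = 5.700000 − (0.021907)/(-0.234486) = 5.793425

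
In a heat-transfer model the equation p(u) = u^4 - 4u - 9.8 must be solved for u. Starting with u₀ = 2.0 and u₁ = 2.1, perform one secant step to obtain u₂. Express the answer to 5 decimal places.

2.05905

p(2.0) = -1.8000000, p(2.1) = 1.2481000
u₂ = 2.1000000 − 1.2481000·(2.1000000 − 2.0000000) / (1.2481000 − (-1.8000000)) = 2.1000000 − (0.1248100)/(3.0481000) = 2.0590532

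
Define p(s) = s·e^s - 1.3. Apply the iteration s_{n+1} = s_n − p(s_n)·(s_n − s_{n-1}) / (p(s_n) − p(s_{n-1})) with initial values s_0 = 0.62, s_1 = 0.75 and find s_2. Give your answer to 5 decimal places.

p(0.62) = -0.1474646, p(0.75) = 0.2877500
s_2 = 0.7500000 − 0.2877500·(0.7500000 − 0.6200000) / (0.2877500 − (-0.1474646)) = 0.7500000 − (0.0374075)/(0.4352146) = 0.6640482

0.66405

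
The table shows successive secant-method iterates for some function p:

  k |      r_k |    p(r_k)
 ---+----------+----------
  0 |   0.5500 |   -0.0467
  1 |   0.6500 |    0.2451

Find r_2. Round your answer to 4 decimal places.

r_2 = 0.6500 − 0.2451·(0.6500 − 0.5500) / (0.2451 − (-0.0467))
   = 0.6500 − (0.024510)/(0.291800) = 0.566004

0.5660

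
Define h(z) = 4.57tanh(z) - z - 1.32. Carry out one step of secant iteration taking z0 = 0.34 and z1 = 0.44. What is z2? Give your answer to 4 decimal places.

h(0.34) = -0.163428, h(0.44) = 0.130355
z2 = 0.440000 − 0.130355·(0.440000 − 0.340000) / (0.130355 − (-0.163428)) = 0.440000 − (0.013036)/(0.293783) = 0.395629

0.3956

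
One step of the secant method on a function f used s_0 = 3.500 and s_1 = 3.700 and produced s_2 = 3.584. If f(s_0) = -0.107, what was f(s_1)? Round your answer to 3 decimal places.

0.148

The secant line through (3.500, -0.107) and (3.700, f(s_1)) crosses zero at s_2 = 3.584.
So (3.500, -0.107), (3.700, f(s_1)), (3.584, 0) are collinear:
f(s_1) = -0.107 · (3.700 − 3.584) / (3.500 − 3.584) = -0.107 · (0.11600)/(-0.08400) = 0.14776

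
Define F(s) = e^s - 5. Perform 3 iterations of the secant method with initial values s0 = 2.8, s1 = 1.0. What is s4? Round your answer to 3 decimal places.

F(2.8) = 11.44465, F(1.0) = -2.28172
s2 = 1.00000 − (-2.28172)·(1.00000 − 2.80000) / (-2.28172 − 11.44465) = 1.00000 − (4.10709)/(-13.72636) = 1.29921
F(1.29921) = -1.33359
s3 = 1.29921 − (-1.33359)·(1.29921 − 1.00000) / (-1.33359 − (-2.28172)) = 1.29921 − (-0.39903)/(0.94812) = 1.72007
F(1.72007) = 0.58493
s4 = 1.72007 − 0.58493·(1.72007 − 1.29921) / (0.58493 − (-1.33359)) = 1.72007 − (0.24617)/(1.91852) = 1.59176

1.592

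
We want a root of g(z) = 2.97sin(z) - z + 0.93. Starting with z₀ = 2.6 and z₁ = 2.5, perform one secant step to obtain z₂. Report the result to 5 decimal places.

2.55989

g(2.6) = -0.1389609, g(2.5) = 0.2074623
z₂ = 2.5000000 − 0.2074623·(2.5000000 − 2.6000000) / (0.2074623 − (-0.1389609)) = 2.5000000 − (-0.0207462)/(0.3464232) = 2.5598869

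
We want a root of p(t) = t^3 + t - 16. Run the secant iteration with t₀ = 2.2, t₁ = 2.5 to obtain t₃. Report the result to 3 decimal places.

2.387

p(2.2) = -3.15200, p(2.5) = 2.12500
t₂ = 2.50000 − 2.12500·(2.50000 − 2.20000) / (2.12500 − (-3.15200)) = 2.50000 − (0.63750)/(5.27700) = 2.37919
p(2.37919) = -0.15325
t₃ = 2.37919 − (-0.15325)·(2.37919 − 2.50000) / (-0.15325 − 2.12500) = 2.37919 − (0.01851)/(-2.27825) = 2.38732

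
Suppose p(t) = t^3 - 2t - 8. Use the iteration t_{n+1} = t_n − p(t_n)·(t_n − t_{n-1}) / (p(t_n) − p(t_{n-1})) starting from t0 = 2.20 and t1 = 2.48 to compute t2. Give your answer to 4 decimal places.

p(2.20) = -1.752000, p(2.48) = 2.292992
t2 = 2.480000 − 2.292992·(2.480000 − 2.200000) / (2.292992 − (-1.752000)) = 2.480000 − (0.642038)/(4.044992) = 2.321276

2.3213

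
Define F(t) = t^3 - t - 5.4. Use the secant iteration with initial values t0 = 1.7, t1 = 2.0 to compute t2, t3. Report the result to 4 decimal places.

1.9354, 1.9435

F(1.7) = -2.187000, F(2.0) = 0.600000
t2 = 2.000000 − 0.600000·(2.000000 − 1.700000) / (0.600000 − (-2.187000)) = 2.000000 − (0.180000)/(2.787000) = 1.935414
F(1.935414) = -0.085683
t3 = 1.935414 − (-0.085683)·(1.935414 − 2.000000) / (-0.085683 − 0.600000) = 1.935414 − (0.005534)/(-0.685683) = 1.943485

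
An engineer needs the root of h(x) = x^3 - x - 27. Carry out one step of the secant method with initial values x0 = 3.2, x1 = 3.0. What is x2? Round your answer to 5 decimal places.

3.10776

h(3.2) = 2.5680000, h(3.0) = -3.0000000
x2 = 3.0000000 − (-3.0000000)·(3.0000000 − 3.2000000) / (-3.0000000 − 2.5680000) = 3.0000000 − (0.6000000)/(-5.5680000) = 3.1077586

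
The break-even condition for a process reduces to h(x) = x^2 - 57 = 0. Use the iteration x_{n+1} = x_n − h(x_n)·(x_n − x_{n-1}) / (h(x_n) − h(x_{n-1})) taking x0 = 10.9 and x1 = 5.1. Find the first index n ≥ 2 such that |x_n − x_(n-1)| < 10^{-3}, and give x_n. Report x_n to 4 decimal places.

h(10.9) = 61.810000, h(5.1) = -30.990000
x2 = 5.100000 − (-30.990000)·(-5.800000)/(-92.800000) = 7.036875;  |Δ| = 1.936875
h(7.036875) = -7.482390
x3 = 7.036875 − (-7.482390)·(1.936875)/(23.507610) = 7.653376;  |Δ| = 0.616501
h(7.653376) = 1.574157
x4 = 7.653376 − 1.574157·(0.616501)/(9.056548) = 7.546219;  |Δ| = 0.107157
h(7.546219) = -0.054580
x5 = 7.546219 − (-0.054580)·(-0.107157)/(-1.628737) = 7.549810;  |Δ| = 0.003591
h(7.549810) = -0.000372
x6 = 7.549810 − (-0.000372)·(0.003591)/(0.054208) = 7.549834;  |Δ| = 0.000025
|x6 − x5| = 0.000025 < 10^{-3}

n = 6, x_n = 7.5498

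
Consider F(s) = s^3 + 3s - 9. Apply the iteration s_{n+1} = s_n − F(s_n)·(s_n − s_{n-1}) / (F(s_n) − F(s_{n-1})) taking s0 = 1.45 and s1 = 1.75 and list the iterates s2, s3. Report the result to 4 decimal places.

F(1.45) = -1.601375, F(1.75) = 1.609375
s2 = 1.750000 − 1.609375·(1.750000 − 1.450000) / (1.609375 − (-1.601375)) = 1.750000 − (0.482813)/(3.210750) = 1.599626
F(1.599626) = -0.107991
s3 = 1.599626 − (-0.107991)·(1.599626 − 1.750000) / (-0.107991 − 1.609375) = 1.599626 − (0.016239)/(-1.717366) = 1.609082

1.5996, 1.6091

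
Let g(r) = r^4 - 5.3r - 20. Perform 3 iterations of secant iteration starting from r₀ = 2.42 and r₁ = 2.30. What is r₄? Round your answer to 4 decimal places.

2.3908

g(2.42) = 1.471421, g(2.30) = -4.205900
r₂ = 2.300000 − (-4.205900)·(2.300000 − 2.420000) / (-4.205900 − 1.471421) = 2.300000 − (0.504708)/(-5.677321) = 2.388899
g(2.388899) = -0.093161
r₃ = 2.388899 − (-0.093161)·(2.388899 − 2.300000) / (-0.093161 − (-4.205900)) = 2.388899 − (-0.008282)/(4.112739) = 2.390913
g(2.390913) = 0.006118
r₄ = 2.390913 − 0.006118·(2.390913 − 2.388899) / (0.006118 − (-0.093161)) = 2.390913 − (0.000012)/(0.099279) = 2.390789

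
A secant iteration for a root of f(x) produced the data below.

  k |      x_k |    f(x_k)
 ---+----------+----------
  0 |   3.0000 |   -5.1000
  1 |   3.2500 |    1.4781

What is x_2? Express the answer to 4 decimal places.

3.1938

x_2 = 3.2500 − 1.4781·(3.2500 − 3.0000) / (1.4781 − (-5.1000))
   = 3.2500 − (0.369525)/(6.578100) = 3.193825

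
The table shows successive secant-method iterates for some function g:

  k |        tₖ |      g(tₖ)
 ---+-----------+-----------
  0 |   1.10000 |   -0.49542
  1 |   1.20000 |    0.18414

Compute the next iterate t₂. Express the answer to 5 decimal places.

1.17290

t₂ = 1.20000 − 0.18414·(1.20000 − 1.10000) / (0.18414 − (-0.49542))
   = 1.20000 − (0.0184140)/(0.6795600) = 1.1729031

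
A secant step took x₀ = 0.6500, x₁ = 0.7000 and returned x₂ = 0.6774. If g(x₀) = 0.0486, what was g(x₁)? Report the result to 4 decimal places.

The secant line through (0.6500, 0.0486) and (0.7000, g(x₁)) crosses zero at x₂ = 0.6774.
So (0.6500, 0.0486), (0.7000, g(x₁)), (0.6774, 0) are collinear:
g(x₁) = 0.0486 · (0.7000 − 0.6774) / (0.6500 − 0.6774) = 0.0486 · (0.022600)/(-0.027400) = -0.040086

-0.0401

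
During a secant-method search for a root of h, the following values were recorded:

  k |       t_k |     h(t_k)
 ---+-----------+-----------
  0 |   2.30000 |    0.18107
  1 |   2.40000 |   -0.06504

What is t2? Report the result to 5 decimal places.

2.37357

t2 = 2.40000 − (-0.06504)·(2.40000 − 2.30000) / (-0.06504 − 0.18107)
   = 2.40000 − (-0.0065040)/(-0.2461100) = 2.3735728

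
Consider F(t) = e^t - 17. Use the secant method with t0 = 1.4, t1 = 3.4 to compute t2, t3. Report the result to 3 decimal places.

2.399, 2.715

F(1.4) = -12.94480, F(3.4) = 12.96410
t2 = 3.40000 − 12.96410·(3.40000 − 1.40000) / (12.96410 − (-12.94480)) = 3.40000 − (25.92820)/(25.90890) = 2.39926
F(2.39926) = -5.98503
t3 = 2.39926 − (-5.98503)·(2.39926 − 3.40000) / (-5.98503 − 12.96410) = 2.39926 − (5.98949)/(-18.94913) = 2.71534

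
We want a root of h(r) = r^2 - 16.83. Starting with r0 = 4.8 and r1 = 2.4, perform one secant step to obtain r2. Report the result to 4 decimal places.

3.9375

h(4.8) = 6.210000, h(2.4) = -11.070000
r2 = 2.400000 − (-11.070000)·(2.400000 − 4.800000) / (-11.070000 − 6.210000) = 2.400000 − (26.568000)/(-17.280000) = 3.937500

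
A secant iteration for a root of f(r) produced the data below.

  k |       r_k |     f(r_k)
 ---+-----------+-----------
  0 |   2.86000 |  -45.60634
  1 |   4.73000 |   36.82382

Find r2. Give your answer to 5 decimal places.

3.89462

r2 = 4.73000 − 36.82382·(4.73000 − 2.86000) / (36.82382 − (-45.60634))
   = 4.73000 − (68.8605434)/(82.4301600) = 3.8946196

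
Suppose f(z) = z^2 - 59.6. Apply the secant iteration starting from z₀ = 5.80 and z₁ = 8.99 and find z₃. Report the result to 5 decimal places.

f(5.80) = -25.9600000, f(8.99) = 21.2201000
z₂ = 8.9900000 − 21.2201000·(8.9900000 − 5.8000000) / (21.2201000 − (-25.9600000)) = 8.9900000 − (67.6921190)/(47.1801000) = 7.5552400
f(7.5552400) = -2.5183481
z₃ = 7.5552400 − (-2.5183481)·(7.5552400 − 8.9900000) / (-2.5183481 − 21.2201000) = 7.5552400 − (3.6132251)/(-23.7384481) = 7.7074499

7.70745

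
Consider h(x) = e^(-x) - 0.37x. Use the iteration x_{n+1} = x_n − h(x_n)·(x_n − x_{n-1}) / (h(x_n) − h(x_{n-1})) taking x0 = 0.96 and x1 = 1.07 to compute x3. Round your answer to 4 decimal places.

0.9971

h(0.96) = 0.027693, h(1.07) = -0.052891
x2 = 1.070000 − (-0.052891)·(1.070000 − 0.960000) / (-0.052891 − 0.027693) = 1.070000 − (-0.005818)/(-0.080584) = 0.997802
h(0.997802) = -0.000498
x3 = 0.997802 − (-0.000498)·(0.997802 − 1.070000) / (-0.000498 − (-0.052891)) = 0.997802 − (0.000036)/(0.052394) = 0.997116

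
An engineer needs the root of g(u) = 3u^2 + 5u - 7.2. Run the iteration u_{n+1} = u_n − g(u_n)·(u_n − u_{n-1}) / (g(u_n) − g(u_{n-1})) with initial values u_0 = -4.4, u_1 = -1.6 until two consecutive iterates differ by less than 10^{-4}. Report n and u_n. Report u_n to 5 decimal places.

g(-4.4) = 28.8800000, g(-1.6) = -7.5200000
u_2 = -1.6000000 − (-7.5200000)·(2.8000000)/(-36.4000000) = -2.1784615;  |Δ| = 0.5784615
g(-2.1784615) = -3.8552237
u_3 = -2.1784615 − (-3.8552237)·(-0.5784615)/(3.6647763) = -2.7869840;  |Δ| = 0.6085224
g(-2.7869840) = 2.1669191
u_4 = -2.7869840 − 2.1669191·(-0.6085224)/(6.0221428) = -2.5680222;  |Δ| = 0.2189617
g(-2.5680222) = -0.2558967
u_5 = -2.5680222 − (-0.2558967)·(0.2189617)/(-2.4228158) = -2.5911489;  |Δ| = 0.0231266
g(-2.5911489) = -0.0135870
u_6 = -2.5911489 − (-0.0135870)·(-0.0231266)/(0.2423096) = -2.5924456;  |Δ| = 0.0012968
g(-2.5924456) = 0.0000950
u_7 = -2.5924456 − 0.0000950·(-0.0012968)/(0.0136820) = -2.5924366;  |Δ| = 0.0000090
|u_7 − u_6| = 0.0000090 < 10^{-4}

n = 7, u_n = -2.59244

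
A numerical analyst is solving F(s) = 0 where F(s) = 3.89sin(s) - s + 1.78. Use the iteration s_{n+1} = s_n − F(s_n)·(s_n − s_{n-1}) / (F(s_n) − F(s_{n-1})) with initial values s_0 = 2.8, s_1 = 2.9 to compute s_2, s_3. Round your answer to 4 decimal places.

2.8599, 2.8602

F(2.8) = 0.283104, F(2.9) = -0.189320
s_2 = 2.900000 − (-0.189320)·(2.900000 − 2.800000) / (-0.189320 − 0.283104) = 2.900000 − (-0.018932)/(-0.472424) = 2.859926
F(2.859926) = 0.001328
s_3 = 2.859926 − 0.001328·(2.859926 − 2.900000) / (0.001328 − (-0.189320)) = 2.859926 − (-0.000053)/(0.190648) = 2.860205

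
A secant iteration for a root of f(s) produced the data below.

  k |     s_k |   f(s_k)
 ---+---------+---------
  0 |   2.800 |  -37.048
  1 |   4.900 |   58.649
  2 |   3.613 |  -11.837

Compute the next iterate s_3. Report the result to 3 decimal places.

3.829

s_3 = 3.613 − (-11.837)·(3.613 − 4.900) / (-11.837 − 58.649)
   = 3.613 − (15.23422)/(-70.48600) = 3.82913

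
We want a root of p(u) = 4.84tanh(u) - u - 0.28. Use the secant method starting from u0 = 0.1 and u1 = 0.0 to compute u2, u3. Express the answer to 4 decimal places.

0.0732, 0.0731

p(0.1) = 0.102393, p(0.0) = -0.280000
u2 = 0.000000 − (-0.280000)·(0.000000 − 0.100000) / (-0.280000 − 0.102393) = 0.000000 − (0.028000)/(-0.382393) = 0.073223
p(0.073223) = 0.000545
u3 = 0.073223 − 0.000545·(0.073223 − 0.000000) / (0.000545 − (-0.280000)) = 0.073223 − (0.000040)/(0.280545) = 0.073081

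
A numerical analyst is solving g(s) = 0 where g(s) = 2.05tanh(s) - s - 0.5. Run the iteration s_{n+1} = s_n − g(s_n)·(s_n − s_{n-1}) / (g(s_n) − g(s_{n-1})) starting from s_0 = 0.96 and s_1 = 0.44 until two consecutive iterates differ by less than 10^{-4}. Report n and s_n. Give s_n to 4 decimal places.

g(0.96) = 0.065768, g(0.44) = -0.092029
s_2 = 0.440000 − (-0.092029)·(-0.520000)/(-0.157796) = 0.743271;  |Δ| = 0.303271
g(0.743271) = 0.050519
s_3 = 0.743271 − 0.050519·(0.303271)/(0.142548) = 0.635791;  |Δ| = 0.107480
g(0.635791) = 0.016364
s_4 = 0.635791 − 0.016364·(-0.107480)/(-0.034155) = 0.584297;  |Δ| = 0.051494
g(0.584297) = -0.006445
s_5 = 0.584297 − (-0.006445)·(-0.051494)/(-0.022809) = 0.598847;  |Δ| = 0.014550
g(0.598847) = 0.000422
s_6 = 0.598847 − 0.000422·(0.014550)/(0.006867) = 0.597954;  |Δ| = 0.000893
g(0.597954) = 0.000010
s_7 = 0.597954 − 0.000010·(-0.000893)/(-0.000412) = 0.597933;  |Δ| = 0.000021
|s_7 − s_6| = 0.000021 < 10^{-4}

n = 7, s_n = 0.5979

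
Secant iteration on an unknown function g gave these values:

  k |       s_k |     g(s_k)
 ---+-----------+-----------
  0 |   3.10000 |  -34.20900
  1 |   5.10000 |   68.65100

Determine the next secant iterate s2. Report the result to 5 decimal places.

3.76516

s2 = 5.10000 − 68.65100·(5.10000 − 3.10000) / (68.65100 − (-34.20900))
   = 5.10000 − (137.3020000)/(102.8600000) = 3.7651565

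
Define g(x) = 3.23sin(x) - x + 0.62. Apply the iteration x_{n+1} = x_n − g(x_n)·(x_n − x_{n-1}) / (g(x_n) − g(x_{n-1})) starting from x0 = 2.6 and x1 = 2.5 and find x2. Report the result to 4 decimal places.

g(2.6) = -0.314931, g(2.5) = 0.053065
x2 = 2.500000 − 0.053065·(2.500000 − 2.600000) / (0.053065 − (-0.314931)) = 2.500000 − (-0.005307)/(0.367996) = 2.514420

2.5144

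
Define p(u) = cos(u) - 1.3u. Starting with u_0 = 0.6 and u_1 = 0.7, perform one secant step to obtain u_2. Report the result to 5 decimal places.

0.62380

p(0.6) = 0.0453356, p(0.7) = -0.1451578
u_2 = 0.7000000 − (-0.1451578)·(0.7000000 − 0.6000000) / (-0.1451578 − 0.0453356) = 0.7000000 − (-0.0145158)/(-0.1904934) = 0.6237990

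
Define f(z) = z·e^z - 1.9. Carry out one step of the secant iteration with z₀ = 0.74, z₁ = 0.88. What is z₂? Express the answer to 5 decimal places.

0.82563

f(0.74) = -0.3490077, f(0.88) = 0.2215917
z₂ = 0.8800000 − 0.2215917·(0.8800000 − 0.7400000) / (0.2215917 − (-0.3490077)) = 0.8800000 − (0.0310228)/(0.5705995) = 0.8256311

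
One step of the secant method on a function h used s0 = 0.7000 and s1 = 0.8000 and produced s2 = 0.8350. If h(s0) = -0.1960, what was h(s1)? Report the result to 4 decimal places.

-0.0508

The secant line through (0.7000, -0.1960) and (0.8000, h(s1)) crosses zero at s2 = 0.8350.
So (0.7000, -0.1960), (0.8000, h(s1)), (0.8350, 0) are collinear:
h(s1) = -0.1960 · (0.8000 − 0.8350) / (0.7000 − 0.8350) = -0.1960 · (-0.035000)/(-0.135000) = -0.050815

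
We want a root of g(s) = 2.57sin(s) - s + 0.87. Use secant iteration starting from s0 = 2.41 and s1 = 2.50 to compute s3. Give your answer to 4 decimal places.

2.4697

g(2.41) = 0.176903, g(2.50) = -0.091927
s2 = 2.500000 − (-0.091927)·(2.500000 − 2.410000) / (-0.091927 − 0.176903) = 2.500000 − (-0.008273)/(-0.268829) = 2.469224
g(2.469224) = 0.001476
s3 = 2.469224 − 0.001476·(2.469224 − 2.500000) / (0.001476 − (-0.091927)) = 2.469224 − (-0.000045)/(0.093402) = 2.469711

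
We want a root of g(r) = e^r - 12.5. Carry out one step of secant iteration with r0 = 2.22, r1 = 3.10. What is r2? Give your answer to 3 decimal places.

g(2.22) = -3.29267, g(3.10) = 9.69795
r2 = 3.10000 − 9.69795·(3.10000 − 2.22000) / (9.69795 − (-3.29267)) = 3.10000 − (8.53420)/(12.99062) = 2.44305

2.443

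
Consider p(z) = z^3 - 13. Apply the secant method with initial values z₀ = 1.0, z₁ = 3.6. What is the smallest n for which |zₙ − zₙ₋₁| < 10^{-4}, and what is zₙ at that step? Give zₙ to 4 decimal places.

p(1.0) = -12.000000, p(3.6) = 33.656000
z₂ = 3.600000 − 33.656000·(2.600000)/(45.656000) = 1.683371;  |Δ| = 1.916629
p(1.683371) = -8.229765
z₃ = 1.683371 − (-8.229765)·(-1.916629)/(-41.885765) = 2.059953;  |Δ| = 0.376581
p(2.059953) = -4.258785
z₄ = 2.059953 − (-4.258785)·(0.376581)/(3.970980) = 2.463828;  |Δ| = 0.403875
p(2.463828) = 1.956537
z₅ = 2.463828 − 1.956537·(0.403875)/(6.215322) = 2.336691;  |Δ| = 0.127137
p(2.336691) = -0.241376
z₆ = 2.336691 − (-0.241376)·(-0.127137)/(-2.197913) = 2.350653;  |Δ| = 0.013962
p(2.350653) = -0.011300
z₇ = 2.350653 − (-0.011300)·(0.013962)/(0.230076) = 2.351339;  |Δ| = 0.000686
p(2.351339) = 0.000071
z₈ = 2.351339 − 0.000071·(0.000686)/(0.011371) = 2.351335;  |Δ| = 0.000004
|z₈ − z₇| = 0.000004 < 10^{-4}

n = 8, zₙ = 2.3513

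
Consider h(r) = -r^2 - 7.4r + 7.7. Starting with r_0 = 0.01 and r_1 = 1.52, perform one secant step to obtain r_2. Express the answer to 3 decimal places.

0.864

h(0.01) = 7.62590, h(1.52) = -5.85840
r_2 = 1.52000 − (-5.85840)·(1.52000 − 0.01000) / (-5.85840 − 7.62590) = 1.52000 − (-8.84618)/(-13.48430) = 0.86396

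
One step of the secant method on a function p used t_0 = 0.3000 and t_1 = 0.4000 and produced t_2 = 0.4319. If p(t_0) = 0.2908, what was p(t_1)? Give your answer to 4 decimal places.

The secant line through (0.3000, 0.2908) and (0.4000, p(t_1)) crosses zero at t_2 = 0.4319.
So (0.3000, 0.2908), (0.4000, p(t_1)), (0.4319, 0) are collinear:
p(t_1) = 0.2908 · (0.4000 − 0.4319) / (0.3000 − 0.4319) = 0.2908 · (-0.031900)/(-0.131900) = 0.070330

0.0703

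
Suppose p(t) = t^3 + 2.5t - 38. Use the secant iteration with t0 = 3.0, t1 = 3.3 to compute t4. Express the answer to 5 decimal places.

3.11459

p(3.0) = -3.5000000, p(3.3) = 6.1870000
t2 = 3.3000000 − 6.1870000·(3.3000000 − 3.0000000) / (6.1870000 − (-3.5000000)) = 3.3000000 − (1.8561000)/(9.6870000) = 3.1083927
p(3.1083927) = -0.1954013
t3 = 3.1083927 − (-0.1954013)·(3.1083927 − 3.3000000) / (-0.1954013 − 6.1870000) = 3.1083927 − (0.0374403)/(-6.3824013) = 3.1142589
p(3.1142589) = -0.0103758
t4 = 3.1142589 − (-0.0103758)·(3.1142589 − 3.1083927) / (-0.0103758 − (-0.1954013)) = 3.1142589 − (-0.0000609)/(0.1850255) = 3.1145878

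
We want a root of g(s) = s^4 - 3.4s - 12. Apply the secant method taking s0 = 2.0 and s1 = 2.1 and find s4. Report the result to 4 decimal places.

g(2.0) = -2.800000, g(2.1) = 0.308100
s2 = 2.100000 − 0.308100·(2.100000 − 2.000000) / (0.308100 − (-2.800000)) = 2.100000 − (0.030810)/(3.108100) = 2.090087
g(2.090087) = -0.022815
s3 = 2.090087 − (-0.022815)·(2.090087 − 2.100000) / (-0.022815 − 0.308100) = 2.090087 − (0.000226)/(-0.330915) = 2.090771
g(2.090771) = -0.000166
s4 = 2.090771 − (-0.000166)·(2.090771 − 2.090087) / (-0.000166 − (-0.022815)) = 2.090771 − (0.000000)/(0.022649) = 2.090776

2.0908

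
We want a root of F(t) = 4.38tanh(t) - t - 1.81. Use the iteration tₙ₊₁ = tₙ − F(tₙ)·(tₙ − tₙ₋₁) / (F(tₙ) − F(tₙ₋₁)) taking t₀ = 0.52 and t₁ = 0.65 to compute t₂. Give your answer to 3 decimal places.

0.630

F(0.52) = -0.23767, F(0.65) = 0.04391
t₂ = 0.65000 − 0.04391·(0.65000 − 0.52000) / (0.04391 − (-0.23767)) = 0.65000 − (0.00571)/(0.28159) = 0.62973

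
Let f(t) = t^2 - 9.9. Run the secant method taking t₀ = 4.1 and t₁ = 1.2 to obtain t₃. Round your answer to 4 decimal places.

3.3170

f(4.1) = 6.910000, f(1.2) = -8.460000
t₂ = 1.200000 − (-8.460000)·(1.200000 − 4.100000) / (-8.460000 − 6.910000) = 1.200000 − (24.534000)/(-15.370000) = 2.796226
f(2.796226) = -2.081118
t₃ = 2.796226 − (-2.081118)·(2.796226 − 1.200000) / (-2.081118 − (-8.460000)) = 2.796226 − (-3.321935)/(6.378882) = 3.316997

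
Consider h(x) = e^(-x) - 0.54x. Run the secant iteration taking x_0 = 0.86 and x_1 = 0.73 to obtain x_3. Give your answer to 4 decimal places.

0.8176

h(0.86) = -0.041238, h(0.73) = 0.087709
x_2 = 0.730000 − 0.087709·(0.730000 − 0.860000) / (0.087709 − (-0.041238)) = 0.730000 − (-0.011402)/(0.128947) = 0.818425
h(0.818425) = -0.000824
x_3 = 0.818425 − (-0.000824)·(0.818425 − 0.730000) / (-0.000824 − 0.087709) = 0.818425 − (-0.000073)/(-0.088533) = 0.817602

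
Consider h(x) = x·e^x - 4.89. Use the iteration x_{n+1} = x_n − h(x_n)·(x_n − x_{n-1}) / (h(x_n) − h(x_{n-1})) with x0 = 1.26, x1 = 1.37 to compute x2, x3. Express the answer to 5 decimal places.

1.31190, 1.31398

h(1.26) = -0.4479689, h(1.37) = 0.5014305
x2 = 1.3700000 − 0.5014305·(1.3700000 − 1.2600000) / (0.5014305 − (-0.4479689)) = 1.3700000 − (0.0551573)/(0.9493994) = 1.3119029
h(1.3119029) = -0.0185990
x3 = 1.3119029 − (-0.0185990)·(1.3119029 − 1.3700000) / (-0.0185990 − 0.5014305) = 1.3119029 − (0.0010805)/(-0.5200294) = 1.3139808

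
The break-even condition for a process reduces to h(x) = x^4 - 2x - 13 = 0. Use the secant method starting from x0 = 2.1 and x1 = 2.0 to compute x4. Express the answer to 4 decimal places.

2.0325

h(2.1) = 2.248100, h(2.0) = -1.000000
x2 = 2.000000 − (-1.000000)·(2.000000 − 2.100000) / (-1.000000 − 2.248100) = 2.000000 − (0.100000)/(-3.248100) = 2.030787
h(2.030787) = -0.053400
x3 = 2.030787 − (-0.053400)·(2.030787 − 2.000000) / (-0.053400 − (-1.000000)) = 2.030787 − (-0.001644)/(0.946600) = 2.032524
h(2.032524) = 0.001384
x4 = 2.032524 − 0.001384·(2.032524 − 2.030787) / (0.001384 − (-0.053400)) = 2.032524 − (0.000002)/(0.054785) = 2.032480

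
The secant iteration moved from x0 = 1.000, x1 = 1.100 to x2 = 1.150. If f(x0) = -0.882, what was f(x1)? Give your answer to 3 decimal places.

The secant line through (1.000, -0.882) and (1.100, f(x1)) crosses zero at x2 = 1.150.
So (1.000, -0.882), (1.100, f(x1)), (1.150, 0) are collinear:
f(x1) = -0.882 · (1.100 − 1.150) / (1.000 − 1.150) = -0.882 · (-0.05000)/(-0.15000) = -0.29400

-0.294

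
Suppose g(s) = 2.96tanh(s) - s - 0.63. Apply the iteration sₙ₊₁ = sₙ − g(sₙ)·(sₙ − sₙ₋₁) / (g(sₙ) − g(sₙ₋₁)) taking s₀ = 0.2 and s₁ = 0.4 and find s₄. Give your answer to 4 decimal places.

0.3404

g(0.2) = -0.245769, g(0.4) = 0.094649
s₂ = 0.400000 − 0.094649·(0.400000 − 0.200000) / (0.094649 − (-0.245769)) = 0.400000 − (0.018930)/(0.340418) = 0.344393
g(0.344393) = 0.006531
s₃ = 0.344393 − 0.006531·(0.344393 − 0.400000) / (0.006531 − 0.094649) = 0.344393 − (-0.000363)/(-0.088118) = 0.340271
g(0.340271) = -0.000222
s₄ = 0.340271 − (-0.000222)·(0.340271 − 0.344393) / (-0.000222 − 0.006531) = 0.340271 − (0.000001)/(-0.006753) = 0.340406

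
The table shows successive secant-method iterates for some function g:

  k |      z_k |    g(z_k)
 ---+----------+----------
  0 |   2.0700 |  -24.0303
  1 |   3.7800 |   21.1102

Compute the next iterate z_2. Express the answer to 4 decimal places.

z_2 = 3.7800 − 21.1102·(3.7800 − 2.0700) / (21.1102 − (-24.0303))
   = 3.7800 − (36.098442)/(45.140500) = 2.980309

2.9803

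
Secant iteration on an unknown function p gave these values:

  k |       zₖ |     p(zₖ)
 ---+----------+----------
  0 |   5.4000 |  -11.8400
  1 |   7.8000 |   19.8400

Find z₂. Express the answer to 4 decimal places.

z₂ = 7.8000 − 19.8400·(7.8000 − 5.4000) / (19.8400 − (-11.8400))
   = 7.8000 − (47.616000)/(31.680000) = 6.296970

6.2970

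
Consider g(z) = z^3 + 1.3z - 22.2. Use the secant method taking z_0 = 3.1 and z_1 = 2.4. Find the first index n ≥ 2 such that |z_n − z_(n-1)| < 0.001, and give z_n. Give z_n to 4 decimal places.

g(3.1) = 11.621000, g(2.4) = -5.256000
z_2 = 2.400000 − (-5.256000)·(-0.700000)/(-16.877000) = 2.618001;  |Δ| = 0.218001
g(2.618001) = -0.853009
z_3 = 2.618001 − (-0.853009)·(0.218001)/(4.402991) = 2.660235;  |Δ| = 0.042234
g(2.660235) = 0.084390
z_4 = 2.660235 − 0.084390·(0.042234)/(0.937399) = 2.656433;  |Δ| = 0.003802
g(2.656433) = -0.001159
z_5 = 2.656433 − (-0.001159)·(-0.003802)/(-0.085549) = 2.656484;  |Δ| = 0.000052
|z_5 − z_4| = 0.000052 < 0.001

n = 5, z_n = 2.6565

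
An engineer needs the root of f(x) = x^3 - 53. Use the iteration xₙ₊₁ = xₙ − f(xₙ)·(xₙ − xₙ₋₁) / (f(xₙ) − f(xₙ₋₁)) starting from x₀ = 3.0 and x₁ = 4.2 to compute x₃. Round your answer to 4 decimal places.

3.7459

f(3.0) = -26.000000, f(4.2) = 21.088000
x₂ = 4.200000 − 21.088000·(4.200000 − 3.000000) / (21.088000 − (-26.000000)) = 4.200000 − (25.305600)/(47.088000) = 3.662589
f(3.662589) = -3.867979
x₃ = 3.662589 − (-3.867979)·(3.662589 − 4.200000) / (-3.867979 − 21.088000) = 3.662589 − (2.078694)/(-24.955979) = 3.745884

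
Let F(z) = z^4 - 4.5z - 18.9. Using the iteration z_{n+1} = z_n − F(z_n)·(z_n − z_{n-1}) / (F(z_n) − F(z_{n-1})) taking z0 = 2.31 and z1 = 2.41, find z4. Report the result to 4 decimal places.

F(2.31) = -0.821037, F(2.41) = 3.989026
z2 = 2.410000 − 3.989026·(2.410000 − 2.310000) / (3.989026 − (-0.821037)) = 2.410000 − (0.398903)/(4.810062) = 2.327069
F(2.327069) = -0.046870
z3 = 2.327069 − (-0.046870)·(2.327069 − 2.410000) / (-0.046870 − 3.989026) = 2.327069 − (0.003887)/(-4.035895) = 2.328032
F(2.328032) = -0.002627
z4 = 2.328032 − (-0.002627)·(2.328032 − 2.327069) / (-0.002627 − (-0.046870)) = 2.328032 − (-0.000003)/(0.044242) = 2.328089

2.3281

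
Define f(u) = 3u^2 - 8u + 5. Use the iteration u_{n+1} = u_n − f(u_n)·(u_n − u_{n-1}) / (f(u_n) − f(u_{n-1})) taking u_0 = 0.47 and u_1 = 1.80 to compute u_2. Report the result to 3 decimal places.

2.069

f(0.47) = 1.90270, f(1.80) = 0.32000
u_2 = 1.80000 − 0.32000·(1.80000 − 0.47000) / (0.32000 − 1.90270) = 1.80000 − (0.42560)/(-1.58270) = 2.06891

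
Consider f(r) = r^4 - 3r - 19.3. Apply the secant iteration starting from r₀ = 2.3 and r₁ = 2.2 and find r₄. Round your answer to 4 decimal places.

f(2.3) = 1.784100, f(2.2) = -2.474400
r₂ = 2.200000 − (-2.474400)·(2.200000 − 2.300000) / (-2.474400 − 1.784100) = 2.200000 − (0.247440)/(-4.258500) = 2.258105
f(2.258105) = -0.074126
r₃ = 2.258105 − (-0.074126)·(2.258105 − 2.200000) / (-0.074126 − (-2.474400)) = 2.258105 − (-0.004307)/(2.400274) = 2.259899
f(2.259899) = 0.003234
r₄ = 2.259899 − 0.003234·(2.259899 − 2.258105) / (0.003234 − (-0.074126)) = 2.259899 − (0.000006)/(0.077360) = 2.259824

2.2598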